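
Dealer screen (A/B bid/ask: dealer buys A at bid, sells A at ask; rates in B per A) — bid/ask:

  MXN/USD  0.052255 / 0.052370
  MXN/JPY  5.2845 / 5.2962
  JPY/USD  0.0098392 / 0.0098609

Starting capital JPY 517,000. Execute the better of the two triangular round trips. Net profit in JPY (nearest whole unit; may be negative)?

Net profit: JPY 294

Best loop JPY → MXN → USD → JPY:
JPY 517,000 ÷ 5.2962 (buy MXN at ask) = MXN 97,617.16
MXN 97,617.16 × 0.052255 (sell MXN at bid) = USD 5,100.98
USD 5,100.98 ÷ 0.0098609 (buy JPY at ask) = JPY 517,294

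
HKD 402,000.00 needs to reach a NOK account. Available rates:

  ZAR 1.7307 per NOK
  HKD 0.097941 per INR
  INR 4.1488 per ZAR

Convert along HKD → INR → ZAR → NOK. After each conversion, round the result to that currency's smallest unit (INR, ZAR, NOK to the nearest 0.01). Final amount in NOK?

NOK 571,632.91

HKD 402,000.00 ÷ 0.097941 = INR 4,104,511.90
INR 4,104,511.90 ÷ 4.1488 = ZAR 989,325.08
ZAR 989,325.08 ÷ 1.7307 = NOK 571,632.91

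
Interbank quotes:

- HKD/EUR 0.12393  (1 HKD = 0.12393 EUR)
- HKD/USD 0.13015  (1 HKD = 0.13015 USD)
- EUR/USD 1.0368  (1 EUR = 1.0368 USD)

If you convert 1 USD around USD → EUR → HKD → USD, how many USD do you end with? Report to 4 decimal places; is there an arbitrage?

1.0129 (arbitrage exists)

Around USD → EUR → HKD → USD: 1 ÷ 1.0368 ÷ 0.12393 × 0.13015 = 1.012914
Product > 1; profitable direction is USD → EUR → HKD → USD.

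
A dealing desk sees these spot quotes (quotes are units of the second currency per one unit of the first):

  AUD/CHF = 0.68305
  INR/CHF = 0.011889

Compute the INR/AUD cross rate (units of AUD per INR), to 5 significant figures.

1 INR × 0.011889 = 0.011889 CHF
0.011889 CHF ÷ 0.68305 = 0.0174058 AUD

INR/AUD = 0.017406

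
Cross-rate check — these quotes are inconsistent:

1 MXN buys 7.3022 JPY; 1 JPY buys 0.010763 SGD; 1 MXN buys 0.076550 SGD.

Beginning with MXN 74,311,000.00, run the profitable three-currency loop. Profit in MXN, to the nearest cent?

Profit: MXN 1,983,806.26

Profitable loop is MXN → JPY → SGD → MXN:
MXN 74,311,000.00 × 7.3022 = JPY 542,633,784
JPY 542,633,784 × 0.010763 = SGD 5,840,367.42
SGD 5,840,367.42 ÷ 0.076550 = MXN 76,294,806.26
Profit = MXN 76,294,806.26 − MXN 74,311,000.00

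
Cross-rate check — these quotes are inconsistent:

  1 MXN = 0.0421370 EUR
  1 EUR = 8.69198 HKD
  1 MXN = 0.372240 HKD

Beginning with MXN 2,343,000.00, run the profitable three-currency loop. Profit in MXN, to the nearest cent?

Profit: MXN 38,293.89

Profitable loop is MXN → HKD → EUR → MXN:
MXN 2,343,000.00 × 0.372240 = HKD 872,158.32
HKD 872,158.32 ÷ 8.69198 = EUR 100,340.58
EUR 100,340.58 ÷ 0.0421370 = MXN 2,381,293.89
Profit = MXN 2,381,293.89 − MXN 2,343,000.00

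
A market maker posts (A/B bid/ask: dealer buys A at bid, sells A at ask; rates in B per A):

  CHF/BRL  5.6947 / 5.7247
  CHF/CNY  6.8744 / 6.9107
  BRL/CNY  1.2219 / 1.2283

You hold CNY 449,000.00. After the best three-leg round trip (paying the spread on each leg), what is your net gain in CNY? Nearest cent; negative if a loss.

Best loop CNY → CHF → BRL → CNY:
CNY 449,000.00 ÷ 6.9107 (buy CHF at ask) = CHF 64,971.71
CHF 64,971.71 × 5.6947 (sell CHF at bid) = BRL 369,994.40
BRL 369,994.40 × 1.2219 (sell BRL at bid) = CNY 452,096.16

Net profit: CNY 3,096.16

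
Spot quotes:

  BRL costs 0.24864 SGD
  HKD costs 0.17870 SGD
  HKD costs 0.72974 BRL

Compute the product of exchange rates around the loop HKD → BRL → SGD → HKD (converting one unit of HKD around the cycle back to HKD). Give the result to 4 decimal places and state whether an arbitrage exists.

Around HKD → BRL → SGD → HKD: 1 × 0.72974 × 0.24864 ÷ 0.17870 = 1.015347
Product > 1; profitable direction is HKD → BRL → SGD → HKD.

1.0153 (arbitrage exists)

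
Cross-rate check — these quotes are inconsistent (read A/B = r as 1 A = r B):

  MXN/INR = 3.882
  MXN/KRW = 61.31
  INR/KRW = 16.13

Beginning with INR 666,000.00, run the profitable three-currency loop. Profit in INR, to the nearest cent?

Profitable loop is INR → KRW → MXN → INR:
INR 666,000.00 × 16.13 = KRW 10,742,580
KRW 10,742,580 ÷ 61.31 = MXN 175,217.42
MXN 175,217.42 × 3.882 = INR 680,194.02
Profit = INR 680,194.02 − INR 666,000.00

Profit: INR 14,194.02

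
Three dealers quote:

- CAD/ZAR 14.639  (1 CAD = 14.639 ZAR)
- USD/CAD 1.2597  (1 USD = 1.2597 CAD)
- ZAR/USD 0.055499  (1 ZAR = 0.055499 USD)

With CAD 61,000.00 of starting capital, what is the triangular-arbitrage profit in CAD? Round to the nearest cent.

Profit: CAD 1,430.03

Profitable loop is CAD → ZAR → USD → CAD:
CAD 61,000.00 × 14.639 = ZAR 892,979.00
ZAR 892,979.00 × 0.055499 = USD 49,559.44
USD 49,559.44 × 1.2597 = CAD 62,430.03
Profit = CAD 62,430.03 − CAD 61,000.00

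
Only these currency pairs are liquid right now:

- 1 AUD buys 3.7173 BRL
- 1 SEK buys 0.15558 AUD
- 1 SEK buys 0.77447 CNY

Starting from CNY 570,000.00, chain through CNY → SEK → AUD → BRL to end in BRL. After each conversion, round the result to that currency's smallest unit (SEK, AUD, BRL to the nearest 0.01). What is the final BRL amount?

CNY 570,000.00 ÷ 0.77447 = SEK 735,987.19
SEK 735,987.19 × 0.15558 = AUD 114,504.89
AUD 114,504.89 × 3.7173 = BRL 425,649.03

BRL 425,649.03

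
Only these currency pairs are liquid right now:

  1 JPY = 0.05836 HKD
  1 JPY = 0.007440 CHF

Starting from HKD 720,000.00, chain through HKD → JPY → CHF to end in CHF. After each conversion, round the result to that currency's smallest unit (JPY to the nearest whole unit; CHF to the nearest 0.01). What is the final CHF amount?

HKD 720,000.00 ÷ 0.05836 = JPY 12,337,217
JPY 12,337,217 × 0.007440 = CHF 91,788.89

CHF 91,788.89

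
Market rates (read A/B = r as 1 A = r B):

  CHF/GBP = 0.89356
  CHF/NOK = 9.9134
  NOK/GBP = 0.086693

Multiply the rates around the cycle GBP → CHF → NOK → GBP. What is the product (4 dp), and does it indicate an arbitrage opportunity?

Around GBP → CHF → NOK → GBP: 1 ÷ 0.89356 × 9.9134 × 0.086693 = 0.961796
Product < 1; profitable direction is GBP → NOK → CHF → GBP.

0.9618 (arbitrage exists)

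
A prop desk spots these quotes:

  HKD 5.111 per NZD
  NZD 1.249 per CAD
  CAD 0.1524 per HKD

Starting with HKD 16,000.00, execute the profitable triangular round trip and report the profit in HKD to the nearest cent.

Profitable loop is HKD → NZD → CAD → HKD:
HKD 16,000.00 ÷ 5.111 = NZD 3,130.50
NZD 3,130.50 ÷ 1.249 = CAD 2,506.41
CAD 2,506.41 ÷ 0.1524 = HKD 16,446.24
Profit = HKD 16,446.24 − HKD 16,000.00

Profit: HKD 446.24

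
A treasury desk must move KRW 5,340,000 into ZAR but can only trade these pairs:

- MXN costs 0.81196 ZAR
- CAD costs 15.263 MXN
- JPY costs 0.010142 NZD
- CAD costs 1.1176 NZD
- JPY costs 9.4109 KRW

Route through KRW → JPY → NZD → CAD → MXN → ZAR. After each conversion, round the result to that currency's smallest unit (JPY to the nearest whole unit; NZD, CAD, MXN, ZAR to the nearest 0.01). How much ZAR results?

ZAR 63,814.75

KRW 5,340,000 ÷ 9.4109 = JPY 567,427
JPY 567,427 × 0.010142 = NZD 5,754.84
NZD 5,754.84 ÷ 1.1176 = CAD 5,149.28
CAD 5,149.28 × 15.263 = MXN 78,593.46
MXN 78,593.46 × 0.81196 = ZAR 63,814.75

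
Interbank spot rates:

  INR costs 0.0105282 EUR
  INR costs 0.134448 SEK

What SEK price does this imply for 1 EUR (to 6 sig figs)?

1 EUR ÷ 0.0105282 = 94.983 INR
94.983 INR × 0.134448 = 12.7703 SEK

EUR/SEK = 12.7703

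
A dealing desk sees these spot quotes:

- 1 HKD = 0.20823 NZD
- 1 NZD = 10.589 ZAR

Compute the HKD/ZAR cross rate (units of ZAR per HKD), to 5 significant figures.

HKD/ZAR = 2.2049

1 HKD × 0.20823 = 0.20823 NZD
0.20823 NZD × 10.589 = 2.20495 ZAR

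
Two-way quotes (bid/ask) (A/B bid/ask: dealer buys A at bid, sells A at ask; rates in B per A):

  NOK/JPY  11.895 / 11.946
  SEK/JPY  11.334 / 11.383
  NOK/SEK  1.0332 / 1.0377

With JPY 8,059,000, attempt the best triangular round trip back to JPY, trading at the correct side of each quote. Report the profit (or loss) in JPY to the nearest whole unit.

Best loop JPY → SEK → NOK → JPY:
JPY 8,059,000 ÷ 11.383 (buy SEK at ask) = SEK 707,985.59
SEK 707,985.59 ÷ 1.0377 (buy NOK at ask) = NOK 682,264.23
NOK 682,264.23 × 11.895 (sell NOK at bid) = JPY 8,115,533

Net profit: JPY 56,533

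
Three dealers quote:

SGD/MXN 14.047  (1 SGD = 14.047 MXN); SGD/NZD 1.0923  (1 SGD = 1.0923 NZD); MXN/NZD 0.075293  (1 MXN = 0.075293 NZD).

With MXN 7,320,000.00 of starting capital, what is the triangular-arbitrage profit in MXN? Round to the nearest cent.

Profitable loop is MXN → SGD → NZD → MXN:
MXN 7,320,000.00 ÷ 14.047 = SGD 521,107.71
SGD 521,107.71 × 1.0923 = NZD 569,205.95
NZD 569,205.95 ÷ 0.075293 = MXN 7,559,878.76
Profit = MXN 7,559,878.76 − MXN 7,320,000.00

Profit: MXN 239,878.76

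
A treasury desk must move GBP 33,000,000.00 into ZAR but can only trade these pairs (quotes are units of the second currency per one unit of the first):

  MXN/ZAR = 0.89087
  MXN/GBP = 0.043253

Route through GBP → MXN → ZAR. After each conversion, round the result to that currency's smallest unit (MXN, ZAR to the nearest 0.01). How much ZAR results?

ZAR 679,691,813.28

GBP 33,000,000.00 ÷ 0.043253 = MXN 762,952,858.76
MXN 762,952,858.76 × 0.89087 = ZAR 679,691,813.28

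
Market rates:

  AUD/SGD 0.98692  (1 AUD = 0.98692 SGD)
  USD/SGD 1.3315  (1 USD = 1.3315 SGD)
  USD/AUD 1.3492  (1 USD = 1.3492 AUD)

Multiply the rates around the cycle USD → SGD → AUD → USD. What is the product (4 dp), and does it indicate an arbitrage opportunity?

Around USD → SGD → AUD → USD: 1 × 1.3315 ÷ 0.98692 ÷ 1.3492 = 0.999961
Product ≈ 1 (deviation 0.004%, within rounding noise).

1.0000 (no arbitrage)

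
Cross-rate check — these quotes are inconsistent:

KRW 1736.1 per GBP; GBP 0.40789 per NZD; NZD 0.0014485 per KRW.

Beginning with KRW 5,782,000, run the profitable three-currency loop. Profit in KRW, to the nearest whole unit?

Profit: KRW 148,815

Profitable loop is KRW → NZD → GBP → KRW:
KRW 5,782,000 × 0.0014485 = NZD 8,375.23
NZD 8,375.23 × 0.40789 = GBP 3,416.17
GBP 3,416.17 × 1736.1 = KRW 5,930,815
Profit = KRW 5,930,815 − KRW 5,782,000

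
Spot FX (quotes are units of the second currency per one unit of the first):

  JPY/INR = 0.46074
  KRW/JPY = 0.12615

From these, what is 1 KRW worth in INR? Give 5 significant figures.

KRW/INR = 0.058122

1 KRW × 0.12615 = 0.12615 JPY
0.12615 JPY × 0.46074 = 0.0581224 INR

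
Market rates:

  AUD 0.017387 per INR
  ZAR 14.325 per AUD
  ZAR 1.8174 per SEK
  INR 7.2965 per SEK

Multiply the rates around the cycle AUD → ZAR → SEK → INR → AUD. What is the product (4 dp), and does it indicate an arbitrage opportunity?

Around AUD → ZAR → SEK → INR → AUD: 1 × 14.325 ÷ 1.8174 × 7.2965 × 0.017387 = 0.999962
Product ≈ 1 (deviation 0.004%, within rounding noise).

1.0000 (no arbitrage)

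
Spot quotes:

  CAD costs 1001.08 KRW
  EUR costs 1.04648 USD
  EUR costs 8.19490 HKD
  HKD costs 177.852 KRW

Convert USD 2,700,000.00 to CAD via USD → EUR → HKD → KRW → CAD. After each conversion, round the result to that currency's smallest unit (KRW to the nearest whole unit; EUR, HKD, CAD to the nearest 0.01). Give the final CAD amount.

CAD 3,756,353.53

USD 2,700,000.00 ÷ 1.04648 = EUR 2,580,077.98
EUR 2,580,077.98 × 8.19490 = HKD 21,143,481.04
HKD 21,143,481.04 × 177.852 = KRW 3,760,410,390
KRW 3,760,410,390 ÷ 1001.08 = CAD 3,756,353.53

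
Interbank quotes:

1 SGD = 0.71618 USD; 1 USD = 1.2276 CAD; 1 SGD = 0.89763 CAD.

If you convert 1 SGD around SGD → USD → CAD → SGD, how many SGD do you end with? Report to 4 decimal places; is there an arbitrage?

Around SGD → USD → CAD → SGD: 1 × 0.71618 × 1.2276 ÷ 0.89763 = 0.979449
Product < 1; profitable direction is SGD → CAD → USD → SGD.

0.9794 (arbitrage exists)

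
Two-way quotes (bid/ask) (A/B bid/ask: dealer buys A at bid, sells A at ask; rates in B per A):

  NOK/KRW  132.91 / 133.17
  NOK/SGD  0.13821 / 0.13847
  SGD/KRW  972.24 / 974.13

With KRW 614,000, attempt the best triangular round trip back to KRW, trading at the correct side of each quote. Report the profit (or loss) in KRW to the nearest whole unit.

Net profit: KRW 5,548

Best loop KRW → NOK → SGD → KRW:
KRW 614,000 ÷ 133.17 (buy NOK at ask) = NOK 4,610.65
NOK 4,610.65 × 0.13821 (sell NOK at bid) = SGD 637.24
SGD 637.24 × 972.24 (sell SGD at bid) = KRW 619,548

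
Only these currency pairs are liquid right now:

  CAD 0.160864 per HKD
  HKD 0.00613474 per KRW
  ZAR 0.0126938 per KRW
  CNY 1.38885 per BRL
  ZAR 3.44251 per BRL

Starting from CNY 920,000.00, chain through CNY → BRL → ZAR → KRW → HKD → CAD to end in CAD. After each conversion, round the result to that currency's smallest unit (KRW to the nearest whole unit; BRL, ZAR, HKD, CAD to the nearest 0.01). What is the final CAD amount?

CNY 920,000.00 ÷ 1.38885 = BRL 662,418.55
BRL 662,418.55 × 3.44251 = ZAR 2,280,382.48
ZAR 2,280,382.48 ÷ 0.0126938 = KRW 179,645,376
KRW 179,645,376 × 0.00613474 = HKD 1,102,077.67
HKD 1,102,077.67 × 0.160864 = CAD 177,284.62

CAD 177,284.62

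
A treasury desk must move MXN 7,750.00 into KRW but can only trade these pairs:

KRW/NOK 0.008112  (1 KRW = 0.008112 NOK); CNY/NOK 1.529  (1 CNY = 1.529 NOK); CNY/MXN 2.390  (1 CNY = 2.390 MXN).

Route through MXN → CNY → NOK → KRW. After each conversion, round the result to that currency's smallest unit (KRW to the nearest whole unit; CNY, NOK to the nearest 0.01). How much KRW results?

MXN 7,750.00 ÷ 2.390 = CNY 3,242.68
CNY 3,242.68 × 1.529 = NOK 4,958.06
NOK 4,958.06 ÷ 0.008112 = KRW 611,201

KRW 611,201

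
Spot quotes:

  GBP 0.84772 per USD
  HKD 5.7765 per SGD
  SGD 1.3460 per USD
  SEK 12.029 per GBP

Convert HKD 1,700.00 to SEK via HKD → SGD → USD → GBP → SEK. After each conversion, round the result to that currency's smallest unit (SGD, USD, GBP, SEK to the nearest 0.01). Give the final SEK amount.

HKD 1,700.00 ÷ 5.7765 = SGD 294.30
SGD 294.30 ÷ 1.3460 = USD 218.65
USD 218.65 × 0.84772 = GBP 185.35
GBP 185.35 × 12.029 = SEK 2,229.58

SEK 2,229.58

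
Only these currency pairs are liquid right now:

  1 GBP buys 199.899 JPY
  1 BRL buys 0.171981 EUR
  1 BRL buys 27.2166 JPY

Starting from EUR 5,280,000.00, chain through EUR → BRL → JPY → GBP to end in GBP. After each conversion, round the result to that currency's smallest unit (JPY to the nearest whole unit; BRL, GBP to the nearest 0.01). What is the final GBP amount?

EUR 5,280,000.00 ÷ 0.171981 = BRL 30,701,065.82
BRL 30,701,065.82 × 27.2166 = JPY 835,578,628
JPY 835,578,628 ÷ 199.899 = GBP 4,180,004.04

GBP 4,180,004.04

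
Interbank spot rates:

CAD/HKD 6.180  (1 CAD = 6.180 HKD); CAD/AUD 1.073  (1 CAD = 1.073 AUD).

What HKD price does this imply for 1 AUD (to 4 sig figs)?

AUD/HKD = 5.760

1 AUD ÷ 1.073 = 0.931966 CAD
0.931966 CAD × 6.180 = 5.75955 HKD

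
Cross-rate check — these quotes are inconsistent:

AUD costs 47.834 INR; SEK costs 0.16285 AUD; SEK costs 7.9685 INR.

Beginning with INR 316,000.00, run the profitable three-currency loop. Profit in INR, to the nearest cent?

Profitable loop is INR → AUD → SEK → INR:
INR 316,000.00 ÷ 47.834 = AUD 6,606.18
AUD 6,606.18 ÷ 0.16285 = SEK 40,566.04
SEK 40,566.04 × 7.9685 = INR 323,250.49
Profit = INR 323,250.49 − INR 316,000.00

Profit: INR 7,250.49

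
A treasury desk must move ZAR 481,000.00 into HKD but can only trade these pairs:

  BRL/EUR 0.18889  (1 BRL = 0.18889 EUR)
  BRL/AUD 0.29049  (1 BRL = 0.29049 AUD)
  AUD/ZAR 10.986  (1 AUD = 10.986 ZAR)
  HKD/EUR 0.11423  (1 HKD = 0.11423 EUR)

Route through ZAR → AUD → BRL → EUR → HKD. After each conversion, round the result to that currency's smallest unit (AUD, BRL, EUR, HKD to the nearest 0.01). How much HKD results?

ZAR 481,000.00 ÷ 10.986 = AUD 43,783.00
AUD 43,783.00 ÷ 0.29049 = BRL 150,721.20
BRL 150,721.20 × 0.18889 = EUR 28,469.73
EUR 28,469.73 ÷ 0.11423 = HKD 249,231.64

HKD 249,231.64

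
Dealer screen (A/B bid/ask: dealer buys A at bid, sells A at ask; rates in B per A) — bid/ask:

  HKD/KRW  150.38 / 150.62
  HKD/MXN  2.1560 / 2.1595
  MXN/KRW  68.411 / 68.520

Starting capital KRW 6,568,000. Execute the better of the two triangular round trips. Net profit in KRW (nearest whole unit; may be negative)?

Net profit: KRW 107,021

Best loop KRW → MXN → HKD → KRW:
KRW 6,568,000 ÷ 68.520 (buy MXN at ask) = MXN 95,855.22
MXN 95,855.22 ÷ 2.1595 (buy HKD at ask) = HKD 44,387.69
HKD 44,387.69 × 150.38 (sell HKD at bid) = KRW 6,675,021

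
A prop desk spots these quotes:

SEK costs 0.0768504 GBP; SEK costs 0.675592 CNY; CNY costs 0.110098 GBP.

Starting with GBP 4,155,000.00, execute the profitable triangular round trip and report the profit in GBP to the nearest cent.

Profitable loop is GBP → CNY → SEK → GBP:
GBP 4,155,000.00 ÷ 0.110098 = CNY 37,739,105.16
CNY 37,739,105.16 ÷ 0.675592 = SEK 55,860,793.44
SEK 55,860,793.44 × 0.0768504 = GBP 4,292,924.32
Profit = GBP 4,292,924.32 − GBP 4,155,000.00

Profit: GBP 137,924.32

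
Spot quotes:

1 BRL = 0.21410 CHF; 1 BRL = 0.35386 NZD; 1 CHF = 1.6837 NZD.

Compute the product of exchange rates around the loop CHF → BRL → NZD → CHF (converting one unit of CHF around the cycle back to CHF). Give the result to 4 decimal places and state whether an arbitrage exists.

0.9816 (arbitrage exists)

Around CHF → BRL → NZD → CHF: 1 ÷ 0.21410 × 0.35386 ÷ 1.6837 = 0.981635
Product < 1; profitable direction is CHF → NZD → BRL → CHF.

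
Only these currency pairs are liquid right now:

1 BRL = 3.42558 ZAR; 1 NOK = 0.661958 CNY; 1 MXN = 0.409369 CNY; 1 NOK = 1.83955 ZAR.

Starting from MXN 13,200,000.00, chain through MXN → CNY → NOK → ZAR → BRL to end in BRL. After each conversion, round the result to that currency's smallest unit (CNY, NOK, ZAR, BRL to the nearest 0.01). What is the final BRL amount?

BRL 4,383,650.59

MXN 13,200,000.00 × 0.409369 = CNY 5,403,670.80
CNY 5,403,670.80 ÷ 0.661958 = NOK 8,163,162.62
NOK 8,163,162.62 × 1.83955 = ZAR 15,016,545.80
ZAR 15,016,545.80 ÷ 3.42558 = BRL 4,383,650.59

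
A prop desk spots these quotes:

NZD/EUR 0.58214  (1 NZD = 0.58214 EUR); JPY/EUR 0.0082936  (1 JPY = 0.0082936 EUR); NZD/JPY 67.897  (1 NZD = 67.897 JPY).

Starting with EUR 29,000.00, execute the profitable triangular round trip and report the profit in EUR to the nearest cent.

Profitable loop is EUR → JPY → NZD → EUR:
EUR 29,000.00 ÷ 0.0082936 = JPY 3,496,672
JPY 3,496,672 ÷ 67.897 = NZD 51,499.66
NZD 51,499.66 × 0.58214 = EUR 29,980.01
Profit = EUR 29,980.01 − EUR 29,000.00

Profit: EUR 980.01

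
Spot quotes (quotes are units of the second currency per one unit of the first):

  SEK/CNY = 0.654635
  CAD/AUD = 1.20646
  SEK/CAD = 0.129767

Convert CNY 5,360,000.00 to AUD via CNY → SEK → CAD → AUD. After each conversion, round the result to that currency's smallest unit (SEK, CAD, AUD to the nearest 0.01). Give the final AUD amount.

CNY 5,360,000.00 ÷ 0.654635 = SEK 8,187,768.76
SEK 8,187,768.76 × 0.129767 = CAD 1,062,502.19
CAD 1,062,502.19 × 1.20646 = AUD 1,281,866.39

AUD 1,281,866.39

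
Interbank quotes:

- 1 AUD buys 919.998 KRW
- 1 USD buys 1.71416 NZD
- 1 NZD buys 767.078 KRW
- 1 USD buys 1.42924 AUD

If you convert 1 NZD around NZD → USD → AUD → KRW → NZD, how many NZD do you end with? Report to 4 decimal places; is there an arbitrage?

1.0000 (no arbitrage)

Around NZD → USD → AUD → KRW → NZD: 1 ÷ 1.71416 × 1.42924 × 919.998 ÷ 767.078 = 1.000003
Product ≈ 1 (deviation 0.000%, within rounding noise).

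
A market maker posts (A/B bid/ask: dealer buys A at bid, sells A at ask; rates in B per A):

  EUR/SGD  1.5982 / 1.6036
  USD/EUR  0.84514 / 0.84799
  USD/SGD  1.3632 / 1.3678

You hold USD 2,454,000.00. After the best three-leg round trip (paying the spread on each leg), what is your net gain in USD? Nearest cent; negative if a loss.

Best loop USD → SGD → EUR → USD:
USD 2,454,000.00 × 1.3632 (sell USD at bid) = SGD 3,345,292.80
SGD 3,345,292.80 ÷ 1.6036 (buy EUR at ask) = EUR 2,086,114.24
EUR 2,086,114.24 ÷ 0.84799 (buy USD at ask) = USD 2,460,069.39

Net profit: USD 6,069.39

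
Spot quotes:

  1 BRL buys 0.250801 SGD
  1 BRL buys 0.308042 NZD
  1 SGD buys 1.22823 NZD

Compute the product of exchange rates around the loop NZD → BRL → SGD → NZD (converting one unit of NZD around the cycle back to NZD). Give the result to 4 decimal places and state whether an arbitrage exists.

Around NZD → BRL → SGD → NZD: 1 ÷ 0.308042 × 0.250801 × 1.22823 = 0.999998
Product ≈ 1 (deviation 0.000%, within rounding noise).

1.0000 (no arbitrage)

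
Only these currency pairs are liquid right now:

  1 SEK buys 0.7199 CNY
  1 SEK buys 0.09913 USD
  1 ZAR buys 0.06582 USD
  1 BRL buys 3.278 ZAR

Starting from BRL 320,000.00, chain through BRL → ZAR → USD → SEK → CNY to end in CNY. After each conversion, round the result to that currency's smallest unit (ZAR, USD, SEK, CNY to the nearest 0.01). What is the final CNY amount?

CNY 501,399.49

BRL 320,000.00 × 3.278 = ZAR 1,048,960.00
ZAR 1,048,960.00 × 0.06582 = USD 69,042.55
USD 69,042.55 ÷ 0.09913 = SEK 696,484.92
SEK 696,484.92 × 0.7199 = CNY 501,399.49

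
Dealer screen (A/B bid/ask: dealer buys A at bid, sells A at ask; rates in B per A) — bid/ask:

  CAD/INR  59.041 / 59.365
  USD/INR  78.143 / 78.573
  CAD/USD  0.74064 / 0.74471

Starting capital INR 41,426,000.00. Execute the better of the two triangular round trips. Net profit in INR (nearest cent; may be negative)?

Best loop INR → USD → CAD → INR:
INR 41,426,000.00 ÷ 78.573 (buy USD at ask) = USD 527,229.46
USD 527,229.46 ÷ 0.74471 (buy CAD at ask) = CAD 707,966.13
CAD 707,966.13 × 59.041 (sell CAD at bid) = INR 41,799,028.18

Net profit: INR 373,028.18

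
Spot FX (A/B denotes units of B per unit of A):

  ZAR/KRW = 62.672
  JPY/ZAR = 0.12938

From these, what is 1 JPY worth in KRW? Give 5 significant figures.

JPY/KRW = 8.1085

1 JPY × 0.12938 = 0.12938 ZAR
0.12938 ZAR × 62.672 = 8.1085 KRW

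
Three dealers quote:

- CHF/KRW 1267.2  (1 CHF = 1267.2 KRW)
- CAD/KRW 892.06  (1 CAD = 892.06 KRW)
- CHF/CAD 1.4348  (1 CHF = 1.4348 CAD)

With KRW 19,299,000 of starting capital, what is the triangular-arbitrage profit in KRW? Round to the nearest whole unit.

Profitable loop is KRW → CHF → CAD → KRW:
KRW 19,299,000 ÷ 1267.2 = CHF 15,229.64
CHF 15,229.64 × 1.4348 = CAD 21,851.49
CAD 21,851.49 × 892.06 = KRW 19,492,838
Profit = KRW 19,492,838 − KRW 19,299,000

Profit: KRW 193,838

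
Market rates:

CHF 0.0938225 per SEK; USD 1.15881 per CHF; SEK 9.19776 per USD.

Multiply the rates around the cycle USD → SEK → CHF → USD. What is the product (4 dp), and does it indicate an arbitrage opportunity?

Around USD → SEK → CHF → USD: 1 × 9.19776 × 0.0938225 × 1.15881 = 1.000003
Product ≈ 1 (deviation 0.000%, within rounding noise).

1.0000 (no arbitrage)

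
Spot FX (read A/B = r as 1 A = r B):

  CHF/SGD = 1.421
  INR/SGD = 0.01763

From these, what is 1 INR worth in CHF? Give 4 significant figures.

INR/CHF = 0.01241

1 INR × 0.01763 = 0.01763 SGD
0.01763 SGD ÷ 1.421 = 0.0124068 CHF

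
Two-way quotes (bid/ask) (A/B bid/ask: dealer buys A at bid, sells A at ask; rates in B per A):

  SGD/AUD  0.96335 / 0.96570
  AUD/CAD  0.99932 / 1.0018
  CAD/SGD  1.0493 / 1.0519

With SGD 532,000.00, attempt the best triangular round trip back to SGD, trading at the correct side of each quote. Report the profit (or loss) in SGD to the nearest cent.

Best loop SGD → AUD → CAD → SGD:
SGD 532,000.00 × 0.96335 (sell SGD at bid) = AUD 512,502.20
AUD 512,502.20 × 0.99932 (sell AUD at bid) = CAD 512,153.70
CAD 512,153.70 × 1.0493 (sell CAD at bid) = SGD 537,402.88

Net profit: SGD 5,402.88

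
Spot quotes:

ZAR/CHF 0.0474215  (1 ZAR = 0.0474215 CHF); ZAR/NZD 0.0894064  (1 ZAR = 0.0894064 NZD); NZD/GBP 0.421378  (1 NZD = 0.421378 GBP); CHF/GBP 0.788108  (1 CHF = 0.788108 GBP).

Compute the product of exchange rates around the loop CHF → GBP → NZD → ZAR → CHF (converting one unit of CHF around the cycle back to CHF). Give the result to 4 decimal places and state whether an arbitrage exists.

Around CHF → GBP → NZD → ZAR → CHF: 1 × 0.788108 ÷ 0.421378 ÷ 0.0894064 × 0.0474215 = 0.992020
Product < 1; profitable direction is CHF → ZAR → NZD → GBP → CHF.

0.9920 (arbitrage exists)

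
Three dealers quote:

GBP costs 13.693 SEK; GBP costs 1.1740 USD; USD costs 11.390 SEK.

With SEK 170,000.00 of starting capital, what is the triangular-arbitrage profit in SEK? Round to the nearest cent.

Profitable loop is SEK → USD → GBP → SEK:
SEK 170,000.00 ÷ 11.390 = USD 14,925.37
USD 14,925.37 ÷ 1.1740 = GBP 12,713.27
GBP 12,713.27 × 13.693 = SEK 174,082.74
Profit = SEK 174,082.74 − SEK 170,000.00

Profit: SEK 4,082.74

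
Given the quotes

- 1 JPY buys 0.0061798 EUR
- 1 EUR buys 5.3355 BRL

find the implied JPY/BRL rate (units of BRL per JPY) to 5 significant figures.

1 JPY × 0.0061798 = 0.0061798 EUR
0.0061798 EUR × 5.3355 = 0.0329723 BRL

JPY/BRL = 0.032972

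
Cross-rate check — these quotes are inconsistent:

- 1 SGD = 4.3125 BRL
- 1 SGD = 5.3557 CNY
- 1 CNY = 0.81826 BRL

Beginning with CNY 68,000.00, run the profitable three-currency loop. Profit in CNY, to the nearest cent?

Profitable loop is CNY → BRL → SGD → CNY:
CNY 68,000.00 × 0.81826 = BRL 55,641.68
BRL 55,641.68 ÷ 4.3125 = SGD 12,902.42
SGD 12,902.42 × 5.3557 = CNY 69,101.48
Profit = CNY 69,101.48 − CNY 68,000.00

Profit: CNY 1,101.48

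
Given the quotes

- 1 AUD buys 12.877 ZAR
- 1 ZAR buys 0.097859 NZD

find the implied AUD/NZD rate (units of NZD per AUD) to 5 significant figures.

1 AUD × 12.877 = 12.877 ZAR
12.877 ZAR × 0.097859 = 1.26013 NZD

AUD/NZD = 1.2601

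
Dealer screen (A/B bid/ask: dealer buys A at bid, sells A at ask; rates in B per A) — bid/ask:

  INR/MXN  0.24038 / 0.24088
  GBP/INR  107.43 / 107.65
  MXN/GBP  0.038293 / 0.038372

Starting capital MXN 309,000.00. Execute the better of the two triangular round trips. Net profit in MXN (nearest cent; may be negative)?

Net profit: MXN 1,548.38

Best loop MXN → INR → GBP → MXN:
MXN 309,000.00 ÷ 0.24088 (buy INR at ask) = INR 1,282,796.41
INR 1,282,796.41 ÷ 107.65 (buy GBP at ask) = GBP 11,916.36
GBP 11,916.36 ÷ 0.038372 (buy MXN at ask) = MXN 310,548.38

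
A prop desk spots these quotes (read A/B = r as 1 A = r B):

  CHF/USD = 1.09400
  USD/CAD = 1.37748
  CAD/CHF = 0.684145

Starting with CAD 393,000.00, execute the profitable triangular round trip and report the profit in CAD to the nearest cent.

Profit: CAD 12,175.64

Profitable loop is CAD → CHF → USD → CAD:
CAD 393,000.00 × 0.684145 = CHF 268,868.98
CHF 268,868.98 × 1.09400 = USD 294,142.67
USD 294,142.67 × 1.37748 = CAD 405,175.64
Profit = CAD 405,175.64 − CAD 393,000.00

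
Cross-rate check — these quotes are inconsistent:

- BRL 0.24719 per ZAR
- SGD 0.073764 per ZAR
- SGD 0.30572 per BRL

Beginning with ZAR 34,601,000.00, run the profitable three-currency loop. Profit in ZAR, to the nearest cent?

Profit: ZAR 847,587.90

Profitable loop is ZAR → BRL → SGD → ZAR:
ZAR 34,601,000.00 × 0.24719 = BRL 8,553,021.19
BRL 8,553,021.19 × 0.30572 = SGD 2,614,829.64
SGD 2,614,829.64 ÷ 0.073764 = ZAR 35,448,587.90
Profit = ZAR 35,448,587.90 − ZAR 34,601,000.00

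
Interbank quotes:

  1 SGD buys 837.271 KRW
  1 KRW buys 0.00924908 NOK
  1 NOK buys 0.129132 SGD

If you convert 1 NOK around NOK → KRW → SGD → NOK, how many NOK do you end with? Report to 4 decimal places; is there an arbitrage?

Around NOK → KRW → SGD → NOK: 1 ÷ 0.00924908 ÷ 837.271 ÷ 0.129132 = 1.000004
Product ≈ 1 (deviation 0.000%, within rounding noise).

1.0000 (no arbitrage)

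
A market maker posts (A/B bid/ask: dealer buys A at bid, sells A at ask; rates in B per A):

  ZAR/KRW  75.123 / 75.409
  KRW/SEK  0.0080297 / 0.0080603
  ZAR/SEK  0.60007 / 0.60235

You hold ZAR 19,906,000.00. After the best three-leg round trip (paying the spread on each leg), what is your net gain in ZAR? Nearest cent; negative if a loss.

Net profit: ZAR 28,590.91

Best loop ZAR → KRW → SEK → ZAR:
ZAR 19,906,000.00 × 75.123 (sell ZAR at bid) = KRW 1,495,398,438
KRW 1,495,398,438 × 0.0080297 (sell KRW at bid) = SEK 12,007,600.84
SEK 12,007,600.84 ÷ 0.60235 (buy ZAR at ask) = ZAR 19,934,590.91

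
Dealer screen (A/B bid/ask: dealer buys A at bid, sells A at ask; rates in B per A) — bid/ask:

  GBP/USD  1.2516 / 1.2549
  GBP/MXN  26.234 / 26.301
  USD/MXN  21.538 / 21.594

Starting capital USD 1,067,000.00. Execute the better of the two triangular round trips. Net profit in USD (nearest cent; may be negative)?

Best loop USD → MXN → GBP → USD:
USD 1,067,000.00 × 21.538 (sell USD at bid) = MXN 22,981,046.00
MXN 22,981,046.00 ÷ 26.301 (buy GBP at ask) = GBP 873,770.81
GBP 873,770.81 × 1.2516 (sell GBP at bid) = USD 1,093,611.54

Net profit: USD 26,611.54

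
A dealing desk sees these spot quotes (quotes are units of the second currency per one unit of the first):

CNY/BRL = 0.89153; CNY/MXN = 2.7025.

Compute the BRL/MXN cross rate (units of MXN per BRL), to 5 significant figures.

1 BRL ÷ 0.89153 = 1.12167 CNY
1.12167 CNY × 2.7025 = 3.03131 MXN

BRL/MXN = 3.0313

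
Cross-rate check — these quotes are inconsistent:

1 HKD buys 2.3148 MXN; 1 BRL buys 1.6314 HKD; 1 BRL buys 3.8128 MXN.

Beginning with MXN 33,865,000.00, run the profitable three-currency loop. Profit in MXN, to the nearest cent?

Profitable loop is MXN → HKD → BRL → MXN:
MXN 33,865,000.00 ÷ 2.3148 = HKD 14,629,773.63
HKD 14,629,773.63 ÷ 1.6314 = BRL 8,967,619.00
BRL 8,967,619.00 × 3.8128 = MXN 34,191,737.71
Profit = MXN 34,191,737.71 − MXN 33,865,000.00

Profit: MXN 326,737.71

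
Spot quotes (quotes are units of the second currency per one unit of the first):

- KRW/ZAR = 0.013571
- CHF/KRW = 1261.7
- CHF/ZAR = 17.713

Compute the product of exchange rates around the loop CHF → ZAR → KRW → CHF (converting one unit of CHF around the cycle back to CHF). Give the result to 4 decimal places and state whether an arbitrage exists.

Around CHF → ZAR → KRW → CHF: 1 × 17.713 ÷ 0.013571 ÷ 1261.7 = 1.034485
Product > 1; profitable direction is CHF → ZAR → KRW → CHF.

1.0345 (arbitrage exists)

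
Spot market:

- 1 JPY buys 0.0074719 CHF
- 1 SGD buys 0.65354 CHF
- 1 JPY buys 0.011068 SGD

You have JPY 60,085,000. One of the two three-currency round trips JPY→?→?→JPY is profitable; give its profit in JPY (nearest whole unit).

Profitable loop is JPY → CHF → SGD → JPY:
JPY 60,085,000 × 0.0074719 = CHF 448,949.11
CHF 448,949.11 ÷ 0.65354 = SGD 686,949.71
SGD 686,949.71 ÷ 0.011068 = JPY 62,066,291
Profit = JPY 62,066,291 − JPY 60,085,000

Profit: JPY 1,981,291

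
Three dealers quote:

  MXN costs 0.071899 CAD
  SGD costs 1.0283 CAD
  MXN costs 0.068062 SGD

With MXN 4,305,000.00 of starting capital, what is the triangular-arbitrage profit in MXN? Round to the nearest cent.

Profit: MXN 117,536.88

Profitable loop is MXN → CAD → SGD → MXN:
MXN 4,305,000.00 × 0.071899 = CAD 309,525.20
CAD 309,525.20 ÷ 1.0283 = SGD 301,006.71
SGD 301,006.71 ÷ 0.068062 = MXN 4,422,536.88
Profit = MXN 4,422,536.88 − MXN 4,305,000.00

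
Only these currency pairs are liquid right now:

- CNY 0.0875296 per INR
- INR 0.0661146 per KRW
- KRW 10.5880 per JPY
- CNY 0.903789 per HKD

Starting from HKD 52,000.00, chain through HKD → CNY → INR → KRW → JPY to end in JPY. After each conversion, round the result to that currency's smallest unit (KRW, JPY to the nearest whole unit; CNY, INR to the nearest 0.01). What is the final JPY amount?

JPY 767,016

HKD 52,000.00 × 0.903789 = CNY 46,997.03
CNY 46,997.03 ÷ 0.0875296 = INR 536,927.28
INR 536,927.28 ÷ 0.0661146 = KRW 8,121,161
KRW 8,121,161 ÷ 10.5880 = JPY 767,016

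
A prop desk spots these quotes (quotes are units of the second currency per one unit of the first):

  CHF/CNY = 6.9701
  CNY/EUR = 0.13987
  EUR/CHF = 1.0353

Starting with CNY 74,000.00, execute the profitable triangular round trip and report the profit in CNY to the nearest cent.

Profitable loop is CNY → EUR → CHF → CNY:
CNY 74,000.00 × 0.13987 = EUR 10,350.38
EUR 10,350.38 × 1.0353 = CHF 10,715.75
CHF 10,715.75 × 6.9701 = CNY 74,689.84
Profit = CNY 74,689.84 − CNY 74,000.00

Profit: CNY 689.84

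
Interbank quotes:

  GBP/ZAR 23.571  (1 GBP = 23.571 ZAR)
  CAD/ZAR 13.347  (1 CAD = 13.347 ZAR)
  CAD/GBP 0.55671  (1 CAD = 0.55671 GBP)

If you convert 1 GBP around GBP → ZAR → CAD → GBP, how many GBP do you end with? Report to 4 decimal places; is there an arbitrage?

Around GBP → ZAR → CAD → GBP: 1 × 23.571 ÷ 13.347 × 0.55671 = 0.983158
Product < 1; profitable direction is GBP → CAD → ZAR → GBP.

0.9832 (arbitrage exists)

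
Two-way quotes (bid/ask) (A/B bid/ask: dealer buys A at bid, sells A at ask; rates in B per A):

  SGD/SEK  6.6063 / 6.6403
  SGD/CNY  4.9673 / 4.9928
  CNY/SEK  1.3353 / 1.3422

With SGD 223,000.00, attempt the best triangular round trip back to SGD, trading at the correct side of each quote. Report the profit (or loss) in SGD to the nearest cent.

Best loop SGD → CNY → SEK → SGD:
SGD 223,000.00 × 4.9673 (sell SGD at bid) = CNY 1,107,707.90
CNY 1,107,707.90 × 1.3353 (sell CNY at bid) = SEK 1,479,122.36
SEK 1,479,122.36 ÷ 6.6403 (buy SGD at ask) = SGD 222,749.33

Net result: SGD -250.67 (no profitable arbitrage after spreads)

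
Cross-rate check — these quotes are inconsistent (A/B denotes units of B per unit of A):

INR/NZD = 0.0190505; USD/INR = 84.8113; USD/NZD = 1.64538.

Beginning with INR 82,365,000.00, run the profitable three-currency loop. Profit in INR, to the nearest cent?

Profitable loop is INR → USD → NZD → INR:
INR 82,365,000.00 ÷ 84.8113 = USD 971,155.97
USD 971,155.97 × 1.64538 = NZD 1,597,920.60
NZD 1,597,920.60 ÷ 0.0190505 = INR 83,878,145.13
Profit = INR 83,878,145.13 − INR 82,365,000.00

Profit: INR 1,513,145.13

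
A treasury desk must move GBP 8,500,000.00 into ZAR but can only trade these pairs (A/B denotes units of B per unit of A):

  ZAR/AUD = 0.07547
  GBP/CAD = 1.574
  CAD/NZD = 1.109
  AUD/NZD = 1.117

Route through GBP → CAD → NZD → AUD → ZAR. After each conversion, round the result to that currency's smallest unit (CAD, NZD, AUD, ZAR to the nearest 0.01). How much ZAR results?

ZAR 176,006,082.55

GBP 8,500,000.00 × 1.574 = CAD 13,379,000.00
CAD 13,379,000.00 × 1.109 = NZD 14,837,311.00
NZD 14,837,311.00 ÷ 1.117 = AUD 13,283,179.05
AUD 13,283,179.05 ÷ 0.07547 = ZAR 176,006,082.55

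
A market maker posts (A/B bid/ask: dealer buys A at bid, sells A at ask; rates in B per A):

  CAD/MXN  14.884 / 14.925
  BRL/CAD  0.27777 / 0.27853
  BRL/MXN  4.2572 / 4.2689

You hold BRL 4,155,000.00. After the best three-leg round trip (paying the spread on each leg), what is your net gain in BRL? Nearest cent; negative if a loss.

Net profit: BRL 100,090.12

Best loop BRL → MXN → CAD → BRL:
BRL 4,155,000.00 × 4.2572 (sell BRL at bid) = MXN 17,688,666.00
MXN 17,688,666.00 ÷ 14.925 (buy CAD at ask) = CAD 1,185,170.25
CAD 1,185,170.25 ÷ 0.27853 (buy BRL at ask) = BRL 4,255,090.12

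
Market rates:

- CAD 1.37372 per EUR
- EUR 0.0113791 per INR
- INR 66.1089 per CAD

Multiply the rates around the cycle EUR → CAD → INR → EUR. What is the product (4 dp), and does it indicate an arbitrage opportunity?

1.0334 (arbitrage exists)

Around EUR → CAD → INR → EUR: 1 × 1.37372 × 66.1089 × 0.0113791 = 1.033394
Product > 1; profitable direction is EUR → CAD → INR → EUR.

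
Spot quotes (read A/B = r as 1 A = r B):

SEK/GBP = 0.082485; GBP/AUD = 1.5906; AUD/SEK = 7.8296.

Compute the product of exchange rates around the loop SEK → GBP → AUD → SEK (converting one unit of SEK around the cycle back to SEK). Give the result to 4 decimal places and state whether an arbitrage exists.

1.0272 (arbitrage exists)

Around SEK → GBP → AUD → SEK: 1 × 0.082485 × 1.5906 × 7.8296 = 1.027249
Product > 1; profitable direction is SEK → GBP → AUD → SEK.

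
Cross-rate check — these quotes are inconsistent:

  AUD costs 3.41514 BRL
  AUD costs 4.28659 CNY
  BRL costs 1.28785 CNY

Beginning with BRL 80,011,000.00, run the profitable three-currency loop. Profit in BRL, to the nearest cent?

Profit: BRL 2,083,024.39

Profitable loop is BRL → CNY → AUD → BRL:
BRL 80,011,000.00 × 1.28785 = CNY 103,042,166.35
CNY 103,042,166.35 ÷ 4.28659 = AUD 24,038,260.33
AUD 24,038,260.33 × 3.41514 = BRL 82,094,024.39
Profit = BRL 82,094,024.39 − BRL 80,011,000.00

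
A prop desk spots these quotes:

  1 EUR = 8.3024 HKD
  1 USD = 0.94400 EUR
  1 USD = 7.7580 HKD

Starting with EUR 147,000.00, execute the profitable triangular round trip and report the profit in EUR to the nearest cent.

Profit: EUR 1,505.73

Profitable loop is EUR → HKD → USD → EUR:
EUR 147,000.00 × 8.3024 = HKD 1,220,452.80
HKD 1,220,452.80 ÷ 7.7580 = USD 157,315.39
USD 157,315.39 × 0.94400 = EUR 148,505.73
Profit = EUR 148,505.73 − EUR 147,000.00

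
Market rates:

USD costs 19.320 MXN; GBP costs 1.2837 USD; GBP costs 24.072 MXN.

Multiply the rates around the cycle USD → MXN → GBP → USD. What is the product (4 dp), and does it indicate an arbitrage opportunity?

Around USD → MXN → GBP → USD: 1 × 19.320 ÷ 24.072 × 1.2837 = 1.030288
Product > 1; profitable direction is USD → MXN → GBP → USD.

1.0303 (arbitrage exists)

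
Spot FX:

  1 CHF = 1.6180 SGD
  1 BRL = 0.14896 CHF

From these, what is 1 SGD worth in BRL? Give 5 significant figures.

SGD/BRL = 4.1491

1 SGD ÷ 1.6180 = 0.618047 CHF
0.618047 CHF ÷ 0.14896 = 4.14908 BRL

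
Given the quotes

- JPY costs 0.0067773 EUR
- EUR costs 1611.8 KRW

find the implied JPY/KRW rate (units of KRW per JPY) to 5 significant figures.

1 JPY × 0.0067773 = 0.0067773 EUR
0.0067773 EUR × 1611.8 = 10.9237 KRW

JPY/KRW = 10.924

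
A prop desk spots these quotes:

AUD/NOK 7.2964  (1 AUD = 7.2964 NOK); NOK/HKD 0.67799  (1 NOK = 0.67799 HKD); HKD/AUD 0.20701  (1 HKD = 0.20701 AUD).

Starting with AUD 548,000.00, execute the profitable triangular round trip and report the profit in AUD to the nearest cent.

Profit: AUD 13,182.10

Profitable loop is AUD → NOK → HKD → AUD:
AUD 548,000.00 × 7.2964 = NOK 3,998,427.20
NOK 3,998,427.20 × 0.67799 = HKD 2,710,893.66
HKD 2,710,893.66 × 0.20701 = AUD 561,182.10
Profit = AUD 561,182.10 − AUD 548,000.00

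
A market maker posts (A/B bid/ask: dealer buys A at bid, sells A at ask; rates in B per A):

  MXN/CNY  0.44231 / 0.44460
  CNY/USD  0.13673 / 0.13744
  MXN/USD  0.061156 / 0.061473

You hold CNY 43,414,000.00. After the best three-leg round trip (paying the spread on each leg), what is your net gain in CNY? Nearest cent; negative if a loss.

Net profit: CNY 35,648.66

Best loop CNY → MXN → USD → CNY:
CNY 43,414,000.00 ÷ 0.44460 (buy MXN at ask) = MXN 97,647,323.44
MXN 97,647,323.44 × 0.061156 (sell MXN at bid) = USD 5,971,719.71
USD 5,971,719.71 ÷ 0.13744 (buy CNY at ask) = CNY 43,449,648.66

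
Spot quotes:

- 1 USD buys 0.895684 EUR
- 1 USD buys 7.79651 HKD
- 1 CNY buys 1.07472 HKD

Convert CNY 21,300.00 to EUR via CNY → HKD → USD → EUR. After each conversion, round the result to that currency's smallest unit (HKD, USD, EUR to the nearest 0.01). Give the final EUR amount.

CNY 21,300.00 × 1.07472 = HKD 22,891.54
HKD 22,891.54 ÷ 7.79651 = USD 2,936.13
USD 2,936.13 × 0.895684 = EUR 2,629.84

EUR 2,629.84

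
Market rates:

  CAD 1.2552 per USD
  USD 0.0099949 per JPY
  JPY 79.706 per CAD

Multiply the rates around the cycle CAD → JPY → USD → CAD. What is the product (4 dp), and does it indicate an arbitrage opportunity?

1.0000 (no arbitrage)

Around CAD → JPY → USD → CAD: 1 × 79.706 × 0.0099949 × 1.2552 = 0.999959
Product ≈ 1 (deviation 0.004%, within rounding noise).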